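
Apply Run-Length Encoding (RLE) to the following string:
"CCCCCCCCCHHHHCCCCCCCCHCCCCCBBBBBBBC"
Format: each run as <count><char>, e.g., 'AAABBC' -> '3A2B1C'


Scanning runs left to right:
  i=0: run of 'C' x 9 -> '9C'
  i=9: run of 'H' x 4 -> '4H'
  i=13: run of 'C' x 8 -> '8C'
  i=21: run of 'H' x 1 -> '1H'
  i=22: run of 'C' x 5 -> '5C'
  i=27: run of 'B' x 7 -> '7B'
  i=34: run of 'C' x 1 -> '1C'

RLE = 9C4H8C1H5C7B1C


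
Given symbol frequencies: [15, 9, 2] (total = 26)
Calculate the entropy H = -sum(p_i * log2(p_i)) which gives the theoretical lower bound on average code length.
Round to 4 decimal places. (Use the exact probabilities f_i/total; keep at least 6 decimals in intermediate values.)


Per-symbol terms -p_i * log2(p_i) with p_i = f_i/26:
  p = 15/26 = 0.576923: log2(p) = -0.793549, -p*log2(p) = 0.457817
  p = 9/26 = 0.346154: log2(p) = -1.530515, -p*log2(p) = 0.529794
  p = 2/26 = 0.076923: log2(p) = -3.700440, -p*log2(p) = 0.284649
H = 0.457817 + 0.529794 + 0.284649 = 1.272260

H = 1.2723 bits/symbol


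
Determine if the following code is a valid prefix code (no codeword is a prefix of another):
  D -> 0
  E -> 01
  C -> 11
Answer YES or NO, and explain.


Checking each pair (does one codeword prefix another?):
  D='0' vs E='01': prefix -- VIOLATION

NO -- this is NOT a valid prefix code. D (0) is a prefix of E (01).


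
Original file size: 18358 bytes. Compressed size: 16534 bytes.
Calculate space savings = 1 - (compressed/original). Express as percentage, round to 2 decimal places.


ratio = compressed/original = 16534/18358 = 0.900643
savings = 1 - ratio = 1 - 0.900643 = 0.099357
as a percentage: 0.099357 * 100 = 9.94%

Space savings = 1 - 16534/18358 = 9.94%


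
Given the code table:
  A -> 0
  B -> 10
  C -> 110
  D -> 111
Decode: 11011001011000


Decoding:
110 -> C
110 -> C
0 -> A
10 -> B
110 -> C
0 -> A
0 -> A


Result: CCABCAA


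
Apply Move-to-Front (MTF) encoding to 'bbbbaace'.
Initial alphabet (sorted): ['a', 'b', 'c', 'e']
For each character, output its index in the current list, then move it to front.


MTF encoding:
'b': index 1 in ['a', 'b', 'c', 'e'] -> ['b', 'a', 'c', 'e']
'b': index 0 in ['b', 'a', 'c', 'e'] -> ['b', 'a', 'c', 'e']
'b': index 0 in ['b', 'a', 'c', 'e'] -> ['b', 'a', 'c', 'e']
'b': index 0 in ['b', 'a', 'c', 'e'] -> ['b', 'a', 'c', 'e']
'a': index 1 in ['b', 'a', 'c', 'e'] -> ['a', 'b', 'c', 'e']
'a': index 0 in ['a', 'b', 'c', 'e'] -> ['a', 'b', 'c', 'e']
'c': index 2 in ['a', 'b', 'c', 'e'] -> ['c', 'a', 'b', 'e']
'e': index 3 in ['c', 'a', 'b', 'e'] -> ['e', 'c', 'a', 'b']


Output: [1, 0, 0, 0, 1, 0, 2, 3]


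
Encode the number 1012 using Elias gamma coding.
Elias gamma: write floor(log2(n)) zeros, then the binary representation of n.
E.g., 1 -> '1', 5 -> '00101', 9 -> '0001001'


num_bits = floor(log2(1012)) + 1 = 10
leading_zeros = num_bits - 1 = 9
binary(1012) = 1111110100

Elias gamma(1012) = '000000000' + '1111110100' = 0000000001111110100 (19 bits)


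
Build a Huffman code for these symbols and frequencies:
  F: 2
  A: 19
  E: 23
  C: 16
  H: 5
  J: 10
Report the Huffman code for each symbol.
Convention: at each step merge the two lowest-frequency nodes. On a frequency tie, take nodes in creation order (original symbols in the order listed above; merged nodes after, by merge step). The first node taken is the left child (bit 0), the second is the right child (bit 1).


Huffman tree construction:
Step 1: Merge F(2) + H(5) = 7
Step 2: Merge (F+H)(7) + J(10) = 17
Step 3: Merge C(16) + ((F+H)+J)(17) = 33
Step 4: Merge A(19) + E(23) = 42
Step 5: Merge (C+((F+H)+J))(33) + (A+E)(42) = 75
Read each symbol's code off the tree from the root (left child = 0, right child = 1).

Codes:
  F: 0100 (length 4)
  A: 10 (length 2)
  E: 11 (length 2)
  C: 00 (length 2)
  H: 0101 (length 4)
  J: 011 (length 3)
Average code length: 174/75 = 2.3200 bits/symbol


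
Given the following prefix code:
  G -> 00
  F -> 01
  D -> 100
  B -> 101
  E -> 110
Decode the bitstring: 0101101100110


Decoding step by step:
Bits 01 -> F
Bits 01 -> F
Bits 101 -> B
Bits 100 -> D
Bits 110 -> E


Decoded message: FFBDE


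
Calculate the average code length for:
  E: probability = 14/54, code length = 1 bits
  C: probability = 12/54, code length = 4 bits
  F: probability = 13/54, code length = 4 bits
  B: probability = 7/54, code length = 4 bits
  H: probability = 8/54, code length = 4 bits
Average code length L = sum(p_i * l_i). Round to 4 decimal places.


Weighted contributions p_i * l_i:
  E: (14/54) * 1 = 14/54
  C: (12/54) * 4 = 48/54
  F: (13/54) * 4 = 52/54
  B: (7/54) * 4 = 28/54
  H: (8/54) * 4 = 32/54
Sum = (14 + 48 + 52 + 28 + 32)/54 = 174/54

L = 174/54 = 3.2222 bits/symbol


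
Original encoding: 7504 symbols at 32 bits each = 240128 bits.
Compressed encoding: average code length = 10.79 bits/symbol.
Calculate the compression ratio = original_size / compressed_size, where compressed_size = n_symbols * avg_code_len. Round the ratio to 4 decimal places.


original_size = n_symbols * orig_bits = 7504 * 32 = 240128 bits
compressed_size = n_symbols * avg_code_len = 7504 * 10.79 = 80968.16 bits
ratio = original_size / compressed_size = 240128 / 80968.16 = 2.9657

Compression ratio = 2.9657


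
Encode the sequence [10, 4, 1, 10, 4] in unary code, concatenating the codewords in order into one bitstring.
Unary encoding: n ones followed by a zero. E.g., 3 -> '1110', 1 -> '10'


Encode each number as n ones followed by a terminating 0:
  10 -> 11111111110 (11 bits)
  4 -> 11110 (5 bits)
  1 -> 10 (2 bits)
  10 -> 11111111110 (11 bits)
  4 -> 11110 (5 bits)
Total length = 11 + 5 + 2 + 11 + 5 = 34 bits.

Unary([10, 4, 1, 10, 4]) = 1111111111011110101111111111011110 (34 bits)


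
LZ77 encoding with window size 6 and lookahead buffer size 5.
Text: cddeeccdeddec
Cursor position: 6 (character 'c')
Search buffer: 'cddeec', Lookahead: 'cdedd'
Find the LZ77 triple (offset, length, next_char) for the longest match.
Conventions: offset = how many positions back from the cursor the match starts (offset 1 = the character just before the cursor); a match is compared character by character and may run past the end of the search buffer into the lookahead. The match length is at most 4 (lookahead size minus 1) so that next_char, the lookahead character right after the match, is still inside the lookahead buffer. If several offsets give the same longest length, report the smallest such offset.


Try each offset into the search buffer:
  offset=1 (pos 5, char 'c'): match length 1
  offset=2 (pos 4, char 'e'): match length 0
  offset=3 (pos 3, char 'e'): match length 0
  offset=4 (pos 2, char 'd'): match length 0
  offset=5 (pos 1, char 'd'): match length 0
  offset=6 (pos 0, char 'c'): match length 2
Longest match has length 2 at offset 6.
next_char = character at position 6 + 2 = 8 -> 'e'

Best match: offset=6, length=2 (matching 'cd' starting at position 0)
LZ77 triple: (6, 2, 'e')


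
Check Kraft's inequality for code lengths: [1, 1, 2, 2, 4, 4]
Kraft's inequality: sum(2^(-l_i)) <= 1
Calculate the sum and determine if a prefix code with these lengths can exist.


Sum = 2^(-1) + 2^(-1) + 2^(-2) + 2^(-2) + 2^(-4) + 2^(-4)
    = 0.5 + 0.5 + 0.25 + 0.25 + 0.0625 + 0.0625
    = 26/16 = 1.625
Since 1.625 > 1, Kraft's inequality is NOT satisfied.
A prefix code with these lengths CANNOT exist.

Kraft sum = 1.625. Not satisfied.


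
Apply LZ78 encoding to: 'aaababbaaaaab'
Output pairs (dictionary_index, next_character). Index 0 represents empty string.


LZ78 encoding steps:
Dictionary: {0: ''}
Step 1: w='' (idx 0), next='a' -> output (0, 'a'), add 'a' as idx 1
Step 2: w='a' (idx 1), next='a' -> output (1, 'a'), add 'aa' as idx 2
Step 3: w='' (idx 0), next='b' -> output (0, 'b'), add 'b' as idx 3
Step 4: w='a' (idx 1), next='b' -> output (1, 'b'), add 'ab' as idx 4
Step 5: w='b' (idx 3), next='a' -> output (3, 'a'), add 'ba' as idx 5
Step 6: w='aa' (idx 2), next='a' -> output (2, 'a'), add 'aaa' as idx 6
Step 7: w='ab' (idx 4), end of input -> output (4, '')


Encoded: [(0, 'a'), (1, 'a'), (0, 'b'), (1, 'b'), (3, 'a'), (2, 'a'), (4, '')]


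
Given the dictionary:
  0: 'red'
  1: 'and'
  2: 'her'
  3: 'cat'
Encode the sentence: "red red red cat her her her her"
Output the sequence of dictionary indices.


Look up each word in the dictionary:
  'red' -> 0
  'red' -> 0
  'red' -> 0
  'cat' -> 3
  'her' -> 2
  'her' -> 2
  'her' -> 2
  'her' -> 2

Encoded: [0, 0, 0, 3, 2, 2, 2, 2]


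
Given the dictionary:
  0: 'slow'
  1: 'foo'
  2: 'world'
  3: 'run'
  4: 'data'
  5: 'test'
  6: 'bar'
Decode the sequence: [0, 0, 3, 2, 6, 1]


Look up each index in the dictionary:
  0 -> 'slow'
  0 -> 'slow'
  3 -> 'run'
  2 -> 'world'
  6 -> 'bar'
  1 -> 'foo'

Decoded: "slow slow run world bar foo"


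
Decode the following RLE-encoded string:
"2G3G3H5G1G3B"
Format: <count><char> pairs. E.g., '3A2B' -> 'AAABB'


Expanding each <count><char> pair:
  2G -> 'GG'
  3G -> 'GGG'
  3H -> 'HHH'
  5G -> 'GGGGG'
  1G -> 'G'
  3B -> 'BBB'

Decoded = GGGGGHHHGGGGGGBBB


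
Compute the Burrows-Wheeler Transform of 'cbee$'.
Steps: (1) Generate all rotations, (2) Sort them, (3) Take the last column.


Rotations (sorted):
  0: $cbee -> last char: e
  1: bee$c -> last char: c
  2: cbee$ -> last char: $
  3: e$cbe -> last char: e
  4: ee$cb -> last char: b


BWT = ec$eb


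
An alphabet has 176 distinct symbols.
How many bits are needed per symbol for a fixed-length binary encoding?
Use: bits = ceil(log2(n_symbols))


log2(176) = 7.4594
Bracket: 2^7 = 128 < 176 <= 2^8 = 256
So ceil(log2(176)) = 8

bits = ceil(log2(176)) = ceil(7.4594) = 8 bits


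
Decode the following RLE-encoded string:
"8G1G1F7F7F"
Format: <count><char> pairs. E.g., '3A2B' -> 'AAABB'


Expanding each <count><char> pair:
  8G -> 'GGGGGGGG'
  1G -> 'G'
  1F -> 'F'
  7F -> 'FFFFFFF'
  7F -> 'FFFFFFF'

Decoded = GGGGGGGGGFFFFFFFFFFFFFFF


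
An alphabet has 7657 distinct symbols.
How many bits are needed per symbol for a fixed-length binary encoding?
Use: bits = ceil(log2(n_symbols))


log2(7657) = 12.9026
Bracket: 2^12 = 4096 < 7657 <= 2^13 = 8192
So ceil(log2(7657)) = 13

bits = ceil(log2(7657)) = ceil(12.9026) = 13 bits


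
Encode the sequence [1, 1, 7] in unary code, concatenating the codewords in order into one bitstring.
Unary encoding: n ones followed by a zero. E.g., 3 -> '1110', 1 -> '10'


Encode each number as n ones followed by a terminating 0:
  1 -> 10 (2 bits)
  1 -> 10 (2 bits)
  7 -> 11111110 (8 bits)
Total length = 2 + 2 + 8 = 12 bits.

Unary([1, 1, 7]) = 101011111110 (12 bits)


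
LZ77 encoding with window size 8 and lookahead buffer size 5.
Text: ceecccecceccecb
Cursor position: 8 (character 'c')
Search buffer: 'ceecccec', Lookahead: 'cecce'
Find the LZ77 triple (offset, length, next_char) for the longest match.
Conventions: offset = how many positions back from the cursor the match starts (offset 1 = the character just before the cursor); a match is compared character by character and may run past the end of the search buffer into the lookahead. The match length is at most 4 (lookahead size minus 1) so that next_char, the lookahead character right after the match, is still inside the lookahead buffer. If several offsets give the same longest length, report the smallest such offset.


Try each offset into the search buffer:
  offset=1 (pos 7, char 'c'): match length 1
  offset=2 (pos 6, char 'e'): match length 0
  offset=3 (pos 5, char 'c'): match length 4
  offset=4 (pos 4, char 'c'): match length 1
  offset=5 (pos 3, char 'c'): match length 1
  offset=6 (pos 2, char 'e'): match length 0
  offset=7 (pos 1, char 'e'): match length 0
  offset=8 (pos 0, char 'c'): match length 2
Longest match has length 4 at offset 3.
next_char = character at position 8 + 4 = 12 -> 'e'

Best match: offset=3, length=4 (matching 'cecc' starting at position 5)
LZ77 triple: (3, 4, 'e')


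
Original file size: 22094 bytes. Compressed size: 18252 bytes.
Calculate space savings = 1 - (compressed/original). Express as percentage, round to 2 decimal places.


ratio = compressed/original = 18252/22094 = 0.826107
savings = 1 - ratio = 1 - 0.826107 = 0.173893
as a percentage: 0.173893 * 100 = 17.39%

Space savings = 1 - 18252/22094 = 17.39%


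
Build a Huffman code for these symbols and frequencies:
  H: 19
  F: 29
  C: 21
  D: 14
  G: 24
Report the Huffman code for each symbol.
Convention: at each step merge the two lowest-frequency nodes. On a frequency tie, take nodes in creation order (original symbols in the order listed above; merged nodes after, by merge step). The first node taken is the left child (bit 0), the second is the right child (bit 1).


Huffman tree construction:
Step 1: Merge D(14) + H(19) = 33
Step 2: Merge C(21) + G(24) = 45
Step 3: Merge F(29) + (D+H)(33) = 62
Step 4: Merge (C+G)(45) + (F+(D+H))(62) = 107
Read each symbol's code off the tree from the root (left child = 0, right child = 1).

Codes:
  H: 111 (length 3)
  F: 10 (length 2)
  C: 00 (length 2)
  D: 110 (length 3)
  G: 01 (length 2)
Average code length: 247/107 = 2.3084 bits/symbol


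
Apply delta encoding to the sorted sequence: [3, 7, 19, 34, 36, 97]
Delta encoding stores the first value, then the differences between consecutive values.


First value: 3
Deltas:
  7 - 3 = 4
  19 - 7 = 12
  34 - 19 = 15
  36 - 34 = 2
  97 - 36 = 61


Delta encoded: [3, 4, 12, 15, 2, 61]


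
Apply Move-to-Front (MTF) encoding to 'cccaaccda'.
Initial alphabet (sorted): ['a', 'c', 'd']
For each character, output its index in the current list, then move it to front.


MTF encoding:
'c': index 1 in ['a', 'c', 'd'] -> ['c', 'a', 'd']
'c': index 0 in ['c', 'a', 'd'] -> ['c', 'a', 'd']
'c': index 0 in ['c', 'a', 'd'] -> ['c', 'a', 'd']
'a': index 1 in ['c', 'a', 'd'] -> ['a', 'c', 'd']
'a': index 0 in ['a', 'c', 'd'] -> ['a', 'c', 'd']
'c': index 1 in ['a', 'c', 'd'] -> ['c', 'a', 'd']
'c': index 0 in ['c', 'a', 'd'] -> ['c', 'a', 'd']
'd': index 2 in ['c', 'a', 'd'] -> ['d', 'c', 'a']
'a': index 2 in ['d', 'c', 'a'] -> ['a', 'd', 'c']


Output: [1, 0, 0, 1, 0, 1, 0, 2, 2]


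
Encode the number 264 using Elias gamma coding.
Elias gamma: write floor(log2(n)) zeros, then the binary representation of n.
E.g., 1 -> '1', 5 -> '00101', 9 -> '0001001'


num_bits = floor(log2(264)) + 1 = 9
leading_zeros = num_bits - 1 = 8
binary(264) = 100001000

Elias gamma(264) = '00000000' + '100001000' = 00000000100001000 (17 bits)


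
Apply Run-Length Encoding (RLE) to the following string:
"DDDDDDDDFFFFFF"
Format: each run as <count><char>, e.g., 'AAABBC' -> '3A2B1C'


Scanning runs left to right:
  i=0: run of 'D' x 8 -> '8D'
  i=8: run of 'F' x 6 -> '6F'

RLE = 8D6F


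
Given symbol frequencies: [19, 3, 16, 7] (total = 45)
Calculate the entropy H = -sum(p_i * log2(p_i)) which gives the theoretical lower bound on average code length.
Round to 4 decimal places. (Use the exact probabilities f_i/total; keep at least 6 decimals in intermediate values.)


Per-symbol terms -p_i * log2(p_i) with p_i = f_i/45:
  p = 19/45 = 0.422222: log2(p) = -1.243926, -p*log2(p) = 0.525213
  p = 3/45 = 0.066667: log2(p) = -3.906891, -p*log2(p) = 0.260459
  p = 16/45 = 0.355556: log2(p) = -1.491853, -p*log2(p) = 0.530437
  p = 7/45 = 0.155556: log2(p) = -2.684498, -p*log2(p) = 0.417589
H = 0.525213 + 0.260459 + 0.530437 + 0.417589 = 1.733698

H = 1.7337 bits/symbol


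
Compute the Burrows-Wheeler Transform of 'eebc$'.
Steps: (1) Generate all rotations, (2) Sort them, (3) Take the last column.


Rotations (sorted):
  0: $eebc -> last char: c
  1: bc$ee -> last char: e
  2: c$eeb -> last char: b
  3: ebc$e -> last char: e
  4: eebc$ -> last char: $


BWT = cebe$


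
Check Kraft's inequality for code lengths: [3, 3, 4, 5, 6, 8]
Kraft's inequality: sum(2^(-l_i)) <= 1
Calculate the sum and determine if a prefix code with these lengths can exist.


Sum = 2^(-3) + 2^(-3) + 2^(-4) + 2^(-5) + 2^(-6) + 2^(-8)
    = 0.125 + 0.125 + 0.0625 + 0.03125 + 0.015625 + 0.00390625
    = 93/256 = 0.36328125
Since 0.36328125 <= 1, Kraft's inequality IS satisfied.
A prefix code with these lengths CAN exist.

Kraft sum = 0.36328125. Satisfied.


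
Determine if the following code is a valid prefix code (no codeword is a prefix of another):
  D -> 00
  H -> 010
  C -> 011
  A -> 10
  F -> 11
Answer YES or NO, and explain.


Checking each pair (does one codeword prefix another?):
  D='00' vs H='010': no prefix
  D='00' vs C='011': no prefix
  D='00' vs A='10': no prefix
  D='00' vs F='11': no prefix
  H='010' vs D='00': no prefix
  H='010' vs C='011': no prefix
  H='010' vs A='10': no prefix
  H='010' vs F='11': no prefix
  C='011' vs D='00': no prefix
  C='011' vs H='010': no prefix
  C='011' vs A='10': no prefix
  C='011' vs F='11': no prefix
  A='10' vs D='00': no prefix
  A='10' vs H='010': no prefix
  A='10' vs C='011': no prefix
  A='10' vs F='11': no prefix
  F='11' vs D='00': no prefix
  F='11' vs H='010': no prefix
  F='11' vs C='011': no prefix
  F='11' vs A='10': no prefix
No violation found over all pairs.

YES -- this is a valid prefix code. No codeword is a prefix of any other codeword.


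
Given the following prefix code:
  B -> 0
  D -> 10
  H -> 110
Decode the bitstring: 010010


Decoding step by step:
Bits 0 -> B
Bits 10 -> D
Bits 0 -> B
Bits 10 -> D


Decoded message: BDBD


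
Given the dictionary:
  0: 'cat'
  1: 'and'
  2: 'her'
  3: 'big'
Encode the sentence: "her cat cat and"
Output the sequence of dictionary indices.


Look up each word in the dictionary:
  'her' -> 2
  'cat' -> 0
  'cat' -> 0
  'and' -> 1

Encoded: [2, 0, 0, 1]


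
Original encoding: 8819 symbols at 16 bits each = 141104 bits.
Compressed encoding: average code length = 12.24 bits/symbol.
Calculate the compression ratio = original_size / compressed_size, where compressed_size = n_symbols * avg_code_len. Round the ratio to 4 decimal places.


original_size = n_symbols * orig_bits = 8819 * 16 = 141104 bits
compressed_size = n_symbols * avg_code_len = 8819 * 12.24 = 107944.56 bits
ratio = original_size / compressed_size = 141104 / 107944.56 = 1.3072

Compression ratio = 1.3072


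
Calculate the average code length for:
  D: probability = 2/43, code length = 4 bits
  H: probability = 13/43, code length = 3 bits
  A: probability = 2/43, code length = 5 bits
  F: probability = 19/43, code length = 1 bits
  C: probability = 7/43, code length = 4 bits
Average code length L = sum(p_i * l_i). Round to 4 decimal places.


Weighted contributions p_i * l_i:
  D: (2/43) * 4 = 8/43
  H: (13/43) * 3 = 39/43
  A: (2/43) * 5 = 10/43
  F: (19/43) * 1 = 19/43
  C: (7/43) * 4 = 28/43
Sum = (8 + 39 + 10 + 19 + 28)/43 = 104/43

L = 104/43 = 2.4186 bits/symbol


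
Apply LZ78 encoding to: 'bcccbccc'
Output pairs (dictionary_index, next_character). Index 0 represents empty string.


LZ78 encoding steps:
Dictionary: {0: ''}
Step 1: w='' (idx 0), next='b' -> output (0, 'b'), add 'b' as idx 1
Step 2: w='' (idx 0), next='c' -> output (0, 'c'), add 'c' as idx 2
Step 3: w='c' (idx 2), next='c' -> output (2, 'c'), add 'cc' as idx 3
Step 4: w='b' (idx 1), next='c' -> output (1, 'c'), add 'bc' as idx 4
Step 5: w='cc' (idx 3), end of input -> output (3, '')


Encoded: [(0, 'b'), (0, 'c'), (2, 'c'), (1, 'c'), (3, '')]


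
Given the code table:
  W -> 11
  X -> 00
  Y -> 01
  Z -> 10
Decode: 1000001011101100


Decoding:
10 -> Z
00 -> X
00 -> X
10 -> Z
11 -> W
10 -> Z
11 -> W
00 -> X


Result: ZXXZWZWX


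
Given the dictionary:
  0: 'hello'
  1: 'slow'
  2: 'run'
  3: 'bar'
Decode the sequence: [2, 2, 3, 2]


Look up each index in the dictionary:
  2 -> 'run'
  2 -> 'run'
  3 -> 'bar'
  2 -> 'run'

Decoded: "run run bar run"


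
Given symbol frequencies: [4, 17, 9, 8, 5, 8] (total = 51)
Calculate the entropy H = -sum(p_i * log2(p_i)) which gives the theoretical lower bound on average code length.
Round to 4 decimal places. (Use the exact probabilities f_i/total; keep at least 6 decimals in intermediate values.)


Per-symbol terms -p_i * log2(p_i) with p_i = f_i/51:
  p = 4/51 = 0.078431: log2(p) = -3.672425, -p*log2(p) = 0.288033
  p = 17/51 = 0.333333: log2(p) = -1.584963, -p*log2(p) = 0.528321
  p = 9/51 = 0.176471: log2(p) = -2.502500, -p*log2(p) = 0.441618
  p = 8/51 = 0.156863: log2(p) = -2.672425, -p*log2(p) = 0.419204
  p = 5/51 = 0.098039: log2(p) = -3.350497, -p*log2(p) = 0.328480
  p = 8/51 = 0.156863: log2(p) = -2.672425, -p*log2(p) = 0.419204
H = 0.288033 + 0.528321 + 0.441618 + 0.419204 + 0.328480 + 0.419204 = 2.424860

H = 2.4249 bits/symbol


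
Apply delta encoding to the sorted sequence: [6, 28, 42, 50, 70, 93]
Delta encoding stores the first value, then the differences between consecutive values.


First value: 6
Deltas:
  28 - 6 = 22
  42 - 28 = 14
  50 - 42 = 8
  70 - 50 = 20
  93 - 70 = 23


Delta encoded: [6, 22, 14, 8, 20, 23]


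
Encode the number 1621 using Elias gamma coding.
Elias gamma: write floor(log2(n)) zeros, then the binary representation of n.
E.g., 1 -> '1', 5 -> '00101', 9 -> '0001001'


num_bits = floor(log2(1621)) + 1 = 11
leading_zeros = num_bits - 1 = 10
binary(1621) = 11001010101

Elias gamma(1621) = '0000000000' + '11001010101' = 000000000011001010101 (21 bits)


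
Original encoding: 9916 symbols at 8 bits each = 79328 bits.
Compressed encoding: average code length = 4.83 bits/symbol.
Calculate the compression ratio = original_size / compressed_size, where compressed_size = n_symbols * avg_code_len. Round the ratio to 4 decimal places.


original_size = n_symbols * orig_bits = 9916 * 8 = 79328 bits
compressed_size = n_symbols * avg_code_len = 9916 * 4.83 = 47894.28 bits
ratio = original_size / compressed_size = 79328 / 47894.28 = 1.6563

Compression ratio = 1.6563


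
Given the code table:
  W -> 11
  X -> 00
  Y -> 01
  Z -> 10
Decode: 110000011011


Decoding:
11 -> W
00 -> X
00 -> X
01 -> Y
10 -> Z
11 -> W


Result: WXXYZW


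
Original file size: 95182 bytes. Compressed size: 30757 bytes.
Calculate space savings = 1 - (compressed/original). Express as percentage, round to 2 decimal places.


ratio = compressed/original = 30757/95182 = 0.323139
savings = 1 - ratio = 1 - 0.323139 = 0.676861
as a percentage: 0.676861 * 100 = 67.69%

Space savings = 1 - 30757/95182 = 67.69%


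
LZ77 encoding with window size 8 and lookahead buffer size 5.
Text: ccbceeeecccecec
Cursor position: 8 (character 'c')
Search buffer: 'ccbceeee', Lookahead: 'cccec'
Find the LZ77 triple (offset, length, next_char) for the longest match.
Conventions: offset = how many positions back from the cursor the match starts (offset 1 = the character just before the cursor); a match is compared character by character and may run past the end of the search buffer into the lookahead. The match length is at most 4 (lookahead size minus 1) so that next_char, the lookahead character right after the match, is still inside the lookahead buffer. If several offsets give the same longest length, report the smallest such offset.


Try each offset into the search buffer:
  offset=1 (pos 7, char 'e'): match length 0
  offset=2 (pos 6, char 'e'): match length 0
  offset=3 (pos 5, char 'e'): match length 0
  offset=4 (pos 4, char 'e'): match length 0
  offset=5 (pos 3, char 'c'): match length 1
  offset=6 (pos 2, char 'b'): match length 0
  offset=7 (pos 1, char 'c'): match length 1
  offset=8 (pos 0, char 'c'): match length 2
Longest match has length 2 at offset 8.
next_char = character at position 8 + 2 = 10 -> 'c'

Best match: offset=8, length=2 (matching 'cc' starting at position 0)
LZ77 triple: (8, 2, 'c')


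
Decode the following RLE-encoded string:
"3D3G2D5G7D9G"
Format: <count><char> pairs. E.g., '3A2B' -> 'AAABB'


Expanding each <count><char> pair:
  3D -> 'DDD'
  3G -> 'GGG'
  2D -> 'DD'
  5G -> 'GGGGG'
  7D -> 'DDDDDDD'
  9G -> 'GGGGGGGGG'

Decoded = DDDGGGDDGGGGGDDDDDDDGGGGGGGGG


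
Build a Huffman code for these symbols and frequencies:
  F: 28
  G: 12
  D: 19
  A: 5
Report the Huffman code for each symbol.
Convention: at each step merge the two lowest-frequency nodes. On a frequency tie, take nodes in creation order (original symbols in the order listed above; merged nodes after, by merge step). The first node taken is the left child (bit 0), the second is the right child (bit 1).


Huffman tree construction:
Step 1: Merge A(5) + G(12) = 17
Step 2: Merge (A+G)(17) + D(19) = 36
Step 3: Merge F(28) + ((A+G)+D)(36) = 64
Read each symbol's code off the tree from the root (left child = 0, right child = 1).

Codes:
  F: 0 (length 1)
  G: 101 (length 3)
  D: 11 (length 2)
  A: 100 (length 3)
Average code length: 117/64 = 1.8281 bits/symbol


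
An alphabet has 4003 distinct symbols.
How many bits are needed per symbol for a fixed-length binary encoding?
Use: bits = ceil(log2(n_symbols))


log2(4003) = 11.9669
Bracket: 2^11 = 2048 < 4003 <= 2^12 = 4096
So ceil(log2(4003)) = 12

bits = ceil(log2(4003)) = ceil(11.9669) = 12 bits


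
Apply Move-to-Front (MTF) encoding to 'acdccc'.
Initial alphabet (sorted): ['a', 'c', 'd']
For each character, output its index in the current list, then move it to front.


MTF encoding:
'a': index 0 in ['a', 'c', 'd'] -> ['a', 'c', 'd']
'c': index 1 in ['a', 'c', 'd'] -> ['c', 'a', 'd']
'd': index 2 in ['c', 'a', 'd'] -> ['d', 'c', 'a']
'c': index 1 in ['d', 'c', 'a'] -> ['c', 'd', 'a']
'c': index 0 in ['c', 'd', 'a'] -> ['c', 'd', 'a']
'c': index 0 in ['c', 'd', 'a'] -> ['c', 'd', 'a']


Output: [0, 1, 2, 1, 0, 0]


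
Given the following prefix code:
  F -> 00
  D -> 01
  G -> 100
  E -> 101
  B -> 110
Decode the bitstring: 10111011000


Decoding step by step:
Bits 101 -> E
Bits 110 -> B
Bits 110 -> B
Bits 00 -> F


Decoded message: EBBF


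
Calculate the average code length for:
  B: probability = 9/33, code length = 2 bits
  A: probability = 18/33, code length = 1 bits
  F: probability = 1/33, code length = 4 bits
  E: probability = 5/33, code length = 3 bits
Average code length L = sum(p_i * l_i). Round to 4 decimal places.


Weighted contributions p_i * l_i:
  B: (9/33) * 2 = 18/33
  A: (18/33) * 1 = 18/33
  F: (1/33) * 4 = 4/33
  E: (5/33) * 3 = 15/33
Sum = (18 + 18 + 4 + 15)/33 = 55/33

L = 55/33 = 1.6667 bits/symbol


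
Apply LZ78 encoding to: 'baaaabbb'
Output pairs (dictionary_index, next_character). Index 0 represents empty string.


LZ78 encoding steps:
Dictionary: {0: ''}
Step 1: w='' (idx 0), next='b' -> output (0, 'b'), add 'b' as idx 1
Step 2: w='' (idx 0), next='a' -> output (0, 'a'), add 'a' as idx 2
Step 3: w='a' (idx 2), next='a' -> output (2, 'a'), add 'aa' as idx 3
Step 4: w='a' (idx 2), next='b' -> output (2, 'b'), add 'ab' as idx 4
Step 5: w='b' (idx 1), next='b' -> output (1, 'b'), add 'bb' as idx 5


Encoded: [(0, 'b'), (0, 'a'), (2, 'a'), (2, 'b'), (1, 'b')]


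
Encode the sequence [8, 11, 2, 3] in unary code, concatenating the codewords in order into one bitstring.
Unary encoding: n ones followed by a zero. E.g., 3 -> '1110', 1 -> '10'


Encode each number as n ones followed by a terminating 0:
  8 -> 111111110 (9 bits)
  11 -> 111111111110 (12 bits)
  2 -> 110 (3 bits)
  3 -> 1110 (4 bits)
Total length = 9 + 12 + 3 + 4 = 28 bits.

Unary([8, 11, 2, 3]) = 1111111101111111111101101110 (28 bits)


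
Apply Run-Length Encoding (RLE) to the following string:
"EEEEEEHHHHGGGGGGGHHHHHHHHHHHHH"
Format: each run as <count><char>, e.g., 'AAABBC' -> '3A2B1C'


Scanning runs left to right:
  i=0: run of 'E' x 6 -> '6E'
  i=6: run of 'H' x 4 -> '4H'
  i=10: run of 'G' x 7 -> '7G'
  i=17: run of 'H' x 13 -> '13H'

RLE = 6E4H7G13H


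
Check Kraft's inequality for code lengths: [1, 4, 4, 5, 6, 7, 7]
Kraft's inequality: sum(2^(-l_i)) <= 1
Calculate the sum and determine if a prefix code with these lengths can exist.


Sum = 2^(-1) + 2^(-4) + 2^(-4) + 2^(-5) + 2^(-6) + 2^(-7) + 2^(-7)
    = 0.5 + 0.0625 + 0.0625 + 0.03125 + 0.015625 + 0.0078125 + 0.0078125
    = 88/128 = 0.6875
Since 0.6875 <= 1, Kraft's inequality IS satisfied.
A prefix code with these lengths CAN exist.

Kraft sum = 0.6875. Satisfied.


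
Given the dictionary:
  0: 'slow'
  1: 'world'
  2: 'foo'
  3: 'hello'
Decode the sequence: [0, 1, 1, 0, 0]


Look up each index in the dictionary:
  0 -> 'slow'
  1 -> 'world'
  1 -> 'world'
  0 -> 'slow'
  0 -> 'slow'

Decoded: "slow world world slow slow"


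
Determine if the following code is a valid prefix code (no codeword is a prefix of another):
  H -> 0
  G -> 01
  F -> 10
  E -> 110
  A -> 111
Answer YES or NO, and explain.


Checking each pair (does one codeword prefix another?):
  H='0' vs G='01': prefix -- VIOLATION

NO -- this is NOT a valid prefix code. H (0) is a prefix of G (01).


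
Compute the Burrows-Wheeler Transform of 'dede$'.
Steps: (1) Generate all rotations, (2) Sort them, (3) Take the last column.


Rotations (sorted):
  0: $dede -> last char: e
  1: de$de -> last char: e
  2: dede$ -> last char: $
  3: e$ded -> last char: d
  4: ede$d -> last char: d


BWT = ee$dd


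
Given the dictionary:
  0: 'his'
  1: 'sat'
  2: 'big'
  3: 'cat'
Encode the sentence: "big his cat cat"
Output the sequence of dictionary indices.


Look up each word in the dictionary:
  'big' -> 2
  'his' -> 0
  'cat' -> 3
  'cat' -> 3

Encoded: [2, 0, 3, 3]


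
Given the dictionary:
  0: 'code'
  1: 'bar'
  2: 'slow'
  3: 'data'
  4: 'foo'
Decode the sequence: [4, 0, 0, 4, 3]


Look up each index in the dictionary:
  4 -> 'foo'
  0 -> 'code'
  0 -> 'code'
  4 -> 'foo'
  3 -> 'data'

Decoded: "foo code code foo data"


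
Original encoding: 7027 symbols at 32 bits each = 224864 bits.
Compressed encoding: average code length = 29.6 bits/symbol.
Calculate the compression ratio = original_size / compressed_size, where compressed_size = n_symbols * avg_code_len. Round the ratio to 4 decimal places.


original_size = n_symbols * orig_bits = 7027 * 32 = 224864 bits
compressed_size = n_symbols * avg_code_len = 7027 * 29.6 = 207999.2 bits
ratio = original_size / compressed_size = 224864 / 207999.2 = 1.0811

Compression ratio = 1.0811


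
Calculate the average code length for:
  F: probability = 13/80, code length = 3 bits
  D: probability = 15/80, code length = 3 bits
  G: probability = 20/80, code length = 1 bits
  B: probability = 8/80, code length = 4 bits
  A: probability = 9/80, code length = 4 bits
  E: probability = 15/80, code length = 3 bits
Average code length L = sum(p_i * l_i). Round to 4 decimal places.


Weighted contributions p_i * l_i:
  F: (13/80) * 3 = 39/80
  D: (15/80) * 3 = 45/80
  G: (20/80) * 1 = 20/80
  B: (8/80) * 4 = 32/80
  A: (9/80) * 4 = 36/80
  E: (15/80) * 3 = 45/80
Sum = (39 + 45 + 20 + 32 + 36 + 45)/80 = 217/80

L = 217/80 = 2.7125 bits/symbol


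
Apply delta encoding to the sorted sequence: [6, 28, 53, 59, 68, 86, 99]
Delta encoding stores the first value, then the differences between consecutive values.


First value: 6
Deltas:
  28 - 6 = 22
  53 - 28 = 25
  59 - 53 = 6
  68 - 59 = 9
  86 - 68 = 18
  99 - 86 = 13


Delta encoded: [6, 22, 25, 6, 9, 18, 13]


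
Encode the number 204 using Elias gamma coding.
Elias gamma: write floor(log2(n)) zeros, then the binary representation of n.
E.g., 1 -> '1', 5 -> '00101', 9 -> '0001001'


num_bits = floor(log2(204)) + 1 = 8
leading_zeros = num_bits - 1 = 7
binary(204) = 11001100

Elias gamma(204) = '0000000' + '11001100' = 000000011001100 (15 bits)


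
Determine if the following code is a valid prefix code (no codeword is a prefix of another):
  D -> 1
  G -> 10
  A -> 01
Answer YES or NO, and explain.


Checking each pair (does one codeword prefix another?):
  D='1' vs G='10': prefix -- VIOLATION

NO -- this is NOT a valid prefix code. D (1) is a prefix of G (10).


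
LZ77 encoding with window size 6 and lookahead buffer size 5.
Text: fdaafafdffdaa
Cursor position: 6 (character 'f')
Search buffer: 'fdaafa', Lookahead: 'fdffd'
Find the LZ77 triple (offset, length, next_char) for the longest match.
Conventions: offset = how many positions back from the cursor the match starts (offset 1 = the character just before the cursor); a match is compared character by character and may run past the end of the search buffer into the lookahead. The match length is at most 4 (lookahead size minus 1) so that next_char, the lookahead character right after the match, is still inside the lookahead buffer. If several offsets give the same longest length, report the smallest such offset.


Try each offset into the search buffer:
  offset=1 (pos 5, char 'a'): match length 0
  offset=2 (pos 4, char 'f'): match length 1
  offset=3 (pos 3, char 'a'): match length 0
  offset=4 (pos 2, char 'a'): match length 0
  offset=5 (pos 1, char 'd'): match length 0
  offset=6 (pos 0, char 'f'): match length 2
Longest match has length 2 at offset 6.
next_char = character at position 6 + 2 = 8 -> 'f'

Best match: offset=6, length=2 (matching 'fd' starting at position 0)
LZ77 triple: (6, 2, 'f')


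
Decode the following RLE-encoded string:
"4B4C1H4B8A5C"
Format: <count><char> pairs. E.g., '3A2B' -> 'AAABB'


Expanding each <count><char> pair:
  4B -> 'BBBB'
  4C -> 'CCCC'
  1H -> 'H'
  4B -> 'BBBB'
  8A -> 'AAAAAAAA'
  5C -> 'CCCCC'

Decoded = BBBBCCCCHBBBBAAAAAAAACCCCC


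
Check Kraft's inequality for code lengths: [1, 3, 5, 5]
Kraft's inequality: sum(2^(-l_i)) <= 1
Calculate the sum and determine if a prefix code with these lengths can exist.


Sum = 2^(-1) + 2^(-3) + 2^(-5) + 2^(-5)
    = 0.5 + 0.125 + 0.03125 + 0.03125
    = 22/32 = 0.6875
Since 0.6875 <= 1, Kraft's inequality IS satisfied.
A prefix code with these lengths CAN exist.

Kraft sum = 0.6875. Satisfied.


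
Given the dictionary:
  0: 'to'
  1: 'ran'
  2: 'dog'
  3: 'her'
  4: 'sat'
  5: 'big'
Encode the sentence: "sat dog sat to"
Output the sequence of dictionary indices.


Look up each word in the dictionary:
  'sat' -> 4
  'dog' -> 2
  'sat' -> 4
  'to' -> 0

Encoded: [4, 2, 4, 0]


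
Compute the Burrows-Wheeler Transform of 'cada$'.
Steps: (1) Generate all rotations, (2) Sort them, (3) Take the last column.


Rotations (sorted):
  0: $cada -> last char: a
  1: a$cad -> last char: d
  2: ada$c -> last char: c
  3: cada$ -> last char: $
  4: da$ca -> last char: a


BWT = adc$a


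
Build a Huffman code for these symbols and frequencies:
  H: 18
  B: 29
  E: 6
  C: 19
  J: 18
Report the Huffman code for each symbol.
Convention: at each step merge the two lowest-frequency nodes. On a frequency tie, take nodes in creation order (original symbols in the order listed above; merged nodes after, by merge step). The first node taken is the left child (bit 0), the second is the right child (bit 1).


Huffman tree construction:
Step 1: Merge E(6) + H(18) = 24
Step 2: Merge J(18) + C(19) = 37
Step 3: Merge (E+H)(24) + B(29) = 53
Step 4: Merge (J+C)(37) + ((E+H)+B)(53) = 90
Read each symbol's code off the tree from the root (left child = 0, right child = 1).

Codes:
  H: 101 (length 3)
  B: 11 (length 2)
  E: 100 (length 3)
  C: 01 (length 2)
  J: 00 (length 2)
Average code length: 204/90 = 2.2667 bits/symbol


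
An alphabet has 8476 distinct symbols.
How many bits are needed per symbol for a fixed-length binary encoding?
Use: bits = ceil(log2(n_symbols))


log2(8476) = 13.0492
Bracket: 2^13 = 8192 < 8476 <= 2^14 = 16384
So ceil(log2(8476)) = 14

bits = ceil(log2(8476)) = ceil(13.0492) = 14 bits


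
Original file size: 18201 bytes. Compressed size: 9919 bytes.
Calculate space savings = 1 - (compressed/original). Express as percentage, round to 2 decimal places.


ratio = compressed/original = 9919/18201 = 0.54497
savings = 1 - ratio = 1 - 0.54497 = 0.45503
as a percentage: 0.45503 * 100 = 45.5%

Space savings = 1 - 9919/18201 = 45.5%


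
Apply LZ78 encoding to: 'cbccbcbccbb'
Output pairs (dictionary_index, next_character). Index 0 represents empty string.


LZ78 encoding steps:
Dictionary: {0: ''}
Step 1: w='' (idx 0), next='c' -> output (0, 'c'), add 'c' as idx 1
Step 2: w='' (idx 0), next='b' -> output (0, 'b'), add 'b' as idx 2
Step 3: w='c' (idx 1), next='c' -> output (1, 'c'), add 'cc' as idx 3
Step 4: w='b' (idx 2), next='c' -> output (2, 'c'), add 'bc' as idx 4
Step 5: w='bc' (idx 4), next='c' -> output (4, 'c'), add 'bcc' as idx 5
Step 6: w='b' (idx 2), next='b' -> output (2, 'b'), add 'bb' as idx 6


Encoded: [(0, 'c'), (0, 'b'), (1, 'c'), (2, 'c'), (4, 'c'), (2, 'b')]


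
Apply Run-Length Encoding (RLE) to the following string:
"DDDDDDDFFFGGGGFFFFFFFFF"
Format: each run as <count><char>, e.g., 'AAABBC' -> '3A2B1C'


Scanning runs left to right:
  i=0: run of 'D' x 7 -> '7D'
  i=7: run of 'F' x 3 -> '3F'
  i=10: run of 'G' x 4 -> '4G'
  i=14: run of 'F' x 9 -> '9F'

RLE = 7D3F4G9F


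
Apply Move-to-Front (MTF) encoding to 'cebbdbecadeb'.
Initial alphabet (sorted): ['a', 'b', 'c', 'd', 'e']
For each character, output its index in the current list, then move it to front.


MTF encoding:
'c': index 2 in ['a', 'b', 'c', 'd', 'e'] -> ['c', 'a', 'b', 'd', 'e']
'e': index 4 in ['c', 'a', 'b', 'd', 'e'] -> ['e', 'c', 'a', 'b', 'd']
'b': index 3 in ['e', 'c', 'a', 'b', 'd'] -> ['b', 'e', 'c', 'a', 'd']
'b': index 0 in ['b', 'e', 'c', 'a', 'd'] -> ['b', 'e', 'c', 'a', 'd']
'd': index 4 in ['b', 'e', 'c', 'a', 'd'] -> ['d', 'b', 'e', 'c', 'a']
'b': index 1 in ['d', 'b', 'e', 'c', 'a'] -> ['b', 'd', 'e', 'c', 'a']
'e': index 2 in ['b', 'd', 'e', 'c', 'a'] -> ['e', 'b', 'd', 'c', 'a']
'c': index 3 in ['e', 'b', 'd', 'c', 'a'] -> ['c', 'e', 'b', 'd', 'a']
'a': index 4 in ['c', 'e', 'b', 'd', 'a'] -> ['a', 'c', 'e', 'b', 'd']
'd': index 4 in ['a', 'c', 'e', 'b', 'd'] -> ['d', 'a', 'c', 'e', 'b']
'e': index 3 in ['d', 'a', 'c', 'e', 'b'] -> ['e', 'd', 'a', 'c', 'b']
'b': index 4 in ['e', 'd', 'a', 'c', 'b'] -> ['b', 'e', 'd', 'a', 'c']


Output: [2, 4, 3, 0, 4, 1, 2, 3, 4, 4, 3, 4]


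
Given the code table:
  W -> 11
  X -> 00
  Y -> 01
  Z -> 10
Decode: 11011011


Decoding:
11 -> W
01 -> Y
10 -> Z
11 -> W


Result: WYZW


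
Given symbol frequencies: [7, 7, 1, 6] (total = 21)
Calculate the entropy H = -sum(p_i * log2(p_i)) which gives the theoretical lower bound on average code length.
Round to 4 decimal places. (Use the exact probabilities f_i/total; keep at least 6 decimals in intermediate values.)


Per-symbol terms -p_i * log2(p_i) with p_i = f_i/21:
  p = 7/21 = 0.333333: log2(p) = -1.584963, -p*log2(p) = 0.528321
  p = 7/21 = 0.333333: log2(p) = -1.584963, -p*log2(p) = 0.528321
  p = 1/21 = 0.047619: log2(p) = -4.392317, -p*log2(p) = 0.209158
  p = 6/21 = 0.285714: log2(p) = -1.807355, -p*log2(p) = 0.516387
H = 0.528321 + 0.528321 + 0.209158 + 0.516387 = 1.782187

H = 1.7822 bits/symbol


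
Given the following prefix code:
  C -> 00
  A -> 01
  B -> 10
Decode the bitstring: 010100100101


Decoding step by step:
Bits 01 -> A
Bits 01 -> A
Bits 00 -> C
Bits 10 -> B
Bits 01 -> A
Bits 01 -> A


Decoded message: AACBAA


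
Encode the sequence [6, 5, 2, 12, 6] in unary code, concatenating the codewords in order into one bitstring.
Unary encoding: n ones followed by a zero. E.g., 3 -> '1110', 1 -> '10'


Encode each number as n ones followed by a terminating 0:
  6 -> 1111110 (7 bits)
  5 -> 111110 (6 bits)
  2 -> 110 (3 bits)
  12 -> 1111111111110 (13 bits)
  6 -> 1111110 (7 bits)
Total length = 7 + 6 + 3 + 13 + 7 = 36 bits.

Unary([6, 5, 2, 12, 6]) = 111111011111011011111111111101111110 (36 bits)


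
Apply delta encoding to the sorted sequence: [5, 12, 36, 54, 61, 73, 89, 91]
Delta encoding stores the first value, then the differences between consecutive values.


First value: 5
Deltas:
  12 - 5 = 7
  36 - 12 = 24
  54 - 36 = 18
  61 - 54 = 7
  73 - 61 = 12
  89 - 73 = 16
  91 - 89 = 2


Delta encoded: [5, 7, 24, 18, 7, 12, 16, 2]


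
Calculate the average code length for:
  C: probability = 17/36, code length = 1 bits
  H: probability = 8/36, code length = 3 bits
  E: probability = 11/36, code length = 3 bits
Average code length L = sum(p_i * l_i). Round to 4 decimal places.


Weighted contributions p_i * l_i:
  C: (17/36) * 1 = 17/36
  H: (8/36) * 3 = 24/36
  E: (11/36) * 3 = 33/36
Sum = (17 + 24 + 33)/36 = 74/36

L = 74/36 = 2.0556 bits/symbol
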